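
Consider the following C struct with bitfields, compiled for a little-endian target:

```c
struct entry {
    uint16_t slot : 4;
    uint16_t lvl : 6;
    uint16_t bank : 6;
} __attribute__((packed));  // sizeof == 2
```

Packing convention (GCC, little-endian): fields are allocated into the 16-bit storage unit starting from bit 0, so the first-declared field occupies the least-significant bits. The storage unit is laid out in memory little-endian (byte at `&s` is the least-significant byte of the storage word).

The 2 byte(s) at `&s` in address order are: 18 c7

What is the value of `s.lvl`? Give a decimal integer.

[0]=0x18 [1]=0xc7 (little-endian) → word 0xc718
slot [0+:4] = (word>>0) & 0xf = 8
lvl [4+:6] = (word>>4) & 0x3f = 49  ←
bank [10+:6] = (word>>10) & 0x3f = 49

49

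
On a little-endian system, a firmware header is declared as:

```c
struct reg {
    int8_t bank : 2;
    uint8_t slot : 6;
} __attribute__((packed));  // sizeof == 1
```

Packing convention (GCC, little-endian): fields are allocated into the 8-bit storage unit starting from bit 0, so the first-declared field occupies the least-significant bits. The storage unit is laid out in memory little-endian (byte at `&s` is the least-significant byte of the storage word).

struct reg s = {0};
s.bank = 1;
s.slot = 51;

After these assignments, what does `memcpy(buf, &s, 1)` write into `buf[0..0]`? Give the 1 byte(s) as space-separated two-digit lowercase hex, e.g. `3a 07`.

bank (2b) val=1 bits=0x1 at bit 0: 0x01
slot (6b) val=51 bits=0x33 at bit 2: 0xcd
word = 0xcd → little-endian bytes:
  [0]=0xcd

cd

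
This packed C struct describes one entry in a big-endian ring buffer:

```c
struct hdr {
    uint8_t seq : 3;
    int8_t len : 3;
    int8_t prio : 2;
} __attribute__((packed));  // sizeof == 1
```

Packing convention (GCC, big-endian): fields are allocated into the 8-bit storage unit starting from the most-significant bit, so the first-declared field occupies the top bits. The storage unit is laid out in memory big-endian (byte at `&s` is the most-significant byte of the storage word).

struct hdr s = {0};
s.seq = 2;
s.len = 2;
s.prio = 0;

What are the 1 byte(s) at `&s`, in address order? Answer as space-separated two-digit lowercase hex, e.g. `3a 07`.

[5+:3] seq=2 & 0x7 = 0x2; word=0x40
[2+:3] len=2 & 0x7 = 0x2; word=0x48
[0+:2] prio=0 & 0x3 = 0x0; word=0x48
word = 0x48 → big-endian bytes:
  [0]=0x48

48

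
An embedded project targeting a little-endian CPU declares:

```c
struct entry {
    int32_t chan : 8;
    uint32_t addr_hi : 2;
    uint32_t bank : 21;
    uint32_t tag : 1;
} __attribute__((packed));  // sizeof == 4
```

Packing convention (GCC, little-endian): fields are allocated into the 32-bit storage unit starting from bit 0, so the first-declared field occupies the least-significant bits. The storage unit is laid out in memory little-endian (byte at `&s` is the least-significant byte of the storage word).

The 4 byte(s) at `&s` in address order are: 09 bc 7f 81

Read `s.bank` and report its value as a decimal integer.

24559

[0]=0x09 [1]=0xbc [2]=0x7f [3]=0x81 (little-endian) → word 0x817fbc09
chan:8 @ bit 0 → (0x817fbc09>>0)&0xff = 0x9
addr_hi:2 @ bit 8 → (0x817fbc09>>8)&0x3 = 0x0
bank:21 @ bit 10 → (0x817fbc09>>10)&0x1fffff = 0x5fef  ←
tag:1 @ bit 31 → (0x817fbc09>>31)&0x1 = 0x1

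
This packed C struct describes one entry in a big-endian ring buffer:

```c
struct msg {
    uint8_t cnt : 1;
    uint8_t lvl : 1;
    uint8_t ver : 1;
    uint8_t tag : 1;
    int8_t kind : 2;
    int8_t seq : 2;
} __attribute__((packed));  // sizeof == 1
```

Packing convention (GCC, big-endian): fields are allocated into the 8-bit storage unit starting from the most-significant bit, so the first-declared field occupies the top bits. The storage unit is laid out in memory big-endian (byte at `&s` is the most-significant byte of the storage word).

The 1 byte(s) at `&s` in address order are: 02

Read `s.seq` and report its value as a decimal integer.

[0]=0x02 (big-endian) → word 0x02
cnt:1 @ bit 7 → (0x02>>7)&0x1 = 0x0
lvl:1 @ bit 6 → (0x02>>6)&0x1 = 0x0
ver:1 @ bit 5 → (0x02>>5)&0x1 = 0x0
tag:1 @ bit 4 → (0x02>>4)&0x1 = 0x0
kind:2 @ bit 2 → (0x02>>2)&0x3 = 0x0
seq:2 @ bit 0 → (0x02>>0)&0x3 = 0x2  ←
seq signed 2b, MSB=1: 2 - 4 = -2

-2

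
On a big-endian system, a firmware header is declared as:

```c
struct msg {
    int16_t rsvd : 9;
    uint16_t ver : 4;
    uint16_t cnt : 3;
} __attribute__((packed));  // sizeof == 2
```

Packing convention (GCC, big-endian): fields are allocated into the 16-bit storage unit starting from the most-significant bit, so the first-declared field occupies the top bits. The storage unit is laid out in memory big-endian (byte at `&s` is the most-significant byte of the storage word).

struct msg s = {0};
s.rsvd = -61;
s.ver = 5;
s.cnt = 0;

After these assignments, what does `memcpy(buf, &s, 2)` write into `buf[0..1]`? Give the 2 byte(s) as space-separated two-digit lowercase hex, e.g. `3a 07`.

[7+:9] rsvd=-61 & 0x1ff = 0x1c3; word=0xe180
[3+:4] ver=5 & 0xf = 0x5; word=0xe1a8
[0+:3] cnt=0 & 0x7 = 0x0; word=0xe1a8
word = 0xe1a8 → big-endian bytes:
  [0]=0xe1  [1]=0xa8

e1 a8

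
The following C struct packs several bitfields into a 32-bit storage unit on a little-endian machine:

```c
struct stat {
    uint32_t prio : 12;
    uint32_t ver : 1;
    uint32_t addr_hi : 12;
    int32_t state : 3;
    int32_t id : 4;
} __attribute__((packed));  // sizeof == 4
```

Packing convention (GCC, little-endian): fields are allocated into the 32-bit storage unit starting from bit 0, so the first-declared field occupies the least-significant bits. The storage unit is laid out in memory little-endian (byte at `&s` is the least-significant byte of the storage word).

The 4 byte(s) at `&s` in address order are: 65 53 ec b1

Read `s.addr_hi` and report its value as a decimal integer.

3938

[0]=0x65 [1]=0x53 [2]=0xec [3]=0xb1 (little-endian) → word 0xb1ec5365
prio:12 @ bit 0 → (0xb1ec5365>>0)&0xfff = 0x365
ver:1 @ bit 12 → (0xb1ec5365>>12)&0x1 = 0x1
addr_hi:12 @ bit 13 → (0xb1ec5365>>13)&0xfff = 0xf62  ←
state:3 @ bit 25 → (0xb1ec5365>>25)&0x7 = 0x0
id:4 @ bit 28 → (0xb1ec5365>>28)&0xf = 0xb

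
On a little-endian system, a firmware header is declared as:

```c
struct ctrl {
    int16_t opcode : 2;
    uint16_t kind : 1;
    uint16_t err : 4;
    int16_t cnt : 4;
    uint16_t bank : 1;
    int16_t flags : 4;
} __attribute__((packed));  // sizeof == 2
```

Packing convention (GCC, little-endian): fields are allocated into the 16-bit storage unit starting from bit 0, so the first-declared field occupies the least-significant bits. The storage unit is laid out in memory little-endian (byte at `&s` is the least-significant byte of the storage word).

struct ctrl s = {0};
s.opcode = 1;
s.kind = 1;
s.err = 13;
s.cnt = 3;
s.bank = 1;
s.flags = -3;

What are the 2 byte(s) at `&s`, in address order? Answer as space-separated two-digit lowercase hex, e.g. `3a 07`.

[0+:2] opcode=1 & 0x3 = 0x1; word=0x0001
[2+:1] kind=1 & 0x1 = 0x1; word=0x0005
[3+:4] err=13 & 0xf = 0xd; word=0x006d
[7+:4] cnt=3 & 0xf = 0x3; word=0x01ed
[11+:1] bank=1 & 0x1 = 0x1; word=0x09ed
[12+:4] flags=-3 & 0xf = 0xd; word=0xd9ed
word = 0xd9ed → little-endian bytes:
  [0]=0xed  [1]=0xd9

ed d9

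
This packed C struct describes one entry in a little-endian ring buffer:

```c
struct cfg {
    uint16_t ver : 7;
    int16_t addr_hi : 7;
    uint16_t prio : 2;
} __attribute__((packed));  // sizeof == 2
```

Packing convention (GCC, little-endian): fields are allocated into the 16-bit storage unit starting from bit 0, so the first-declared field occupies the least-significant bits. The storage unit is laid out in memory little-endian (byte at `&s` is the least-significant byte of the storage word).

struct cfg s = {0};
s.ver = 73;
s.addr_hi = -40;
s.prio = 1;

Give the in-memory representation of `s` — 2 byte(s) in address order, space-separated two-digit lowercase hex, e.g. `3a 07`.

ver (7b) val=73 bits=0x49 at bit 0: 0x0049
addr_hi (7b) val=-40 bits=0x58 at bit 7: 0x2c49
prio (2b) val=1 bits=0x1 at bit 14: 0x6c49
word = 0x6c49 → little-endian bytes:
  [0]=0x49  [1]=0x6c

49 6c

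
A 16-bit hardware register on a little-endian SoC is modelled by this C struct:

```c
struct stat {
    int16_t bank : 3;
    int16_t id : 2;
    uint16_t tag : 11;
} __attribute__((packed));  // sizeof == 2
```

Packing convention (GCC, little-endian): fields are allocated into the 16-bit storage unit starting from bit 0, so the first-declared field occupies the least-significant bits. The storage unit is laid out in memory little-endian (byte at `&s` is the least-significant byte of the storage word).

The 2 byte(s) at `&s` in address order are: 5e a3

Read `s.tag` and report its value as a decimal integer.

[0]=0x5e [1]=0xa3 (little-endian) → word 0xa35e
bank:3 @ bit 0 → (0xa35e>>0)&0x7 = 0x6
id:2 @ bit 3 → (0xa35e>>3)&0x3 = 0x3
tag:11 @ bit 5 → (0xa35e>>5)&0x7ff = 0x51a  ←

1306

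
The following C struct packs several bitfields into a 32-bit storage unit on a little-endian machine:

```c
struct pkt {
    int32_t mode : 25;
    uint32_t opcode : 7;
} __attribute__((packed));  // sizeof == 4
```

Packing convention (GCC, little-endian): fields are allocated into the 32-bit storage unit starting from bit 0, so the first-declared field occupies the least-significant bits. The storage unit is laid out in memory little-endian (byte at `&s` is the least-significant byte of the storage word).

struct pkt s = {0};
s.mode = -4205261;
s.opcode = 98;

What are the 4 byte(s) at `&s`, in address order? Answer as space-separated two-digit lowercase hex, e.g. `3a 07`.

mode:25 = -4205261 → 0x1bfd533 << 0 → word 0x01bfd533
opcode:7 = 98 → 0x62 << 25 → word 0xc5bfd533
word = 0xc5bfd533 → little-endian bytes:
  [0]=0x33  [1]=0xd5  [2]=0xbf  [3]=0xc5

33 d5 bf c5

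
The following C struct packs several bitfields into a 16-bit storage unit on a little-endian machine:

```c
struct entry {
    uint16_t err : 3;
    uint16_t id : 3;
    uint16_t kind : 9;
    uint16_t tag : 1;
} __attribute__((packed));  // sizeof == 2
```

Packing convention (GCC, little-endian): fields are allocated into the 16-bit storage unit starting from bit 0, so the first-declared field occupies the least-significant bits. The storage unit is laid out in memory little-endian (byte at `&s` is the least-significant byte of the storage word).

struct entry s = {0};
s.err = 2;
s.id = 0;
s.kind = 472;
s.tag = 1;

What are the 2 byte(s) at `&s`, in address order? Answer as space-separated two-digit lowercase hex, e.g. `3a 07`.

err:3 = 2 → 0x2 << 0 → word 0x0002
id:3 = 0 → 0x0 << 3 → word 0x0002
kind:9 = 472 → 0x1d8 << 6 → word 0x7602
tag:1 = 1 → 0x1 << 15 → word 0xf602
word = 0xf602 → little-endian bytes:
  [0]=0x02  [1]=0xf6

02 f6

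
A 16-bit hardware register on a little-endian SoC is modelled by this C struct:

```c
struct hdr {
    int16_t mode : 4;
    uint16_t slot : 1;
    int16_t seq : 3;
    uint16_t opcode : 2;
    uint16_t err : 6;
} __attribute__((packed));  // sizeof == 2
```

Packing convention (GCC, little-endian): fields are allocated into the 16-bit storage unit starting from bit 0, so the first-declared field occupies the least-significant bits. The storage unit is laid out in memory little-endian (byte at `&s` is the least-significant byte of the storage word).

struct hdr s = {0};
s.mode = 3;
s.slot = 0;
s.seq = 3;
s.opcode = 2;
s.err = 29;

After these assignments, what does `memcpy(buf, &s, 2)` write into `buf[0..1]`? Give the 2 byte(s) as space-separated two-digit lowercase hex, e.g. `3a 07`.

[0+:4] mode=3 & 0xf = 0x3; word=0x0003
[4+:1] slot=0 & 0x1 = 0x0; word=0x0003
[5+:3] seq=3 & 0x7 = 0x3; word=0x0063
[8+:2] opcode=2 & 0x3 = 0x2; word=0x0263
[10+:6] err=29 & 0x3f = 0x1d; word=0x7663
word = 0x7663 → little-endian bytes:
  [0]=0x63  [1]=0x76

63 76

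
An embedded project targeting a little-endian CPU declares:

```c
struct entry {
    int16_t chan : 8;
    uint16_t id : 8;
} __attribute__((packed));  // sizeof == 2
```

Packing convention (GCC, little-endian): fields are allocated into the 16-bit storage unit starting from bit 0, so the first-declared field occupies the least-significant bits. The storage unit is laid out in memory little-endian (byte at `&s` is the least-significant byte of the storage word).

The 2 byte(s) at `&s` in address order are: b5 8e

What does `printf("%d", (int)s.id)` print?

142

[0]=0xb5 [1]=0x8e (little-endian) → word 0x8eb5
chan:8 @ bit 0 → (0x8eb5>>0)&0xff = 0xb5
id:8 @ bit 8 → (0x8eb5>>8)&0xff = 0x8e  ←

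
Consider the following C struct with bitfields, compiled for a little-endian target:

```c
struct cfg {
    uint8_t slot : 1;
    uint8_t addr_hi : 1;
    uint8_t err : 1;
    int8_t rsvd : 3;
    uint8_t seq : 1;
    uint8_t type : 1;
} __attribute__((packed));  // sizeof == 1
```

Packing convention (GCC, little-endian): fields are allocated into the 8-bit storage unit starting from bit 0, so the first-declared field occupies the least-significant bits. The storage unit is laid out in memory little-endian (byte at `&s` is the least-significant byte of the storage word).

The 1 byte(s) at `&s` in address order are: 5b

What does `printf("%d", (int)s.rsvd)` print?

[0]=0x5b (little-endian) → word 0x5b
slot:1 @ bit 0 → (0x5b>>0)&0x1 = 0x1
addr_hi:1 @ bit 1 → (0x5b>>1)&0x1 = 0x1
err:1 @ bit 2 → (0x5b>>2)&0x1 = 0x0
rsvd:3 @ bit 3 → (0x5b>>3)&0x7 = 0x3  ←
seq:1 @ bit 6 → (0x5b>>6)&0x1 = 0x1
type:1 @ bit 7 → (0x5b>>7)&0x1 = 0x0
rsvd signed 3b, MSB=0: value = 3

3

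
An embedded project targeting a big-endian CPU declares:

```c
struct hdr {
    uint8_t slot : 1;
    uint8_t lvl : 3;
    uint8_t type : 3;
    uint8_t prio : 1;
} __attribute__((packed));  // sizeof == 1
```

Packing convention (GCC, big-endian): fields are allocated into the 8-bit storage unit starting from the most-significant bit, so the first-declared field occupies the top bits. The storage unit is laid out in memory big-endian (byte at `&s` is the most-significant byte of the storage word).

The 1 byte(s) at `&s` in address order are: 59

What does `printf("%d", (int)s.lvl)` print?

5

[0]=0x59 (big-endian) → word 0x59
slot:1 @ bit 7 → (0x59>>7)&0x1 = 0x0
lvl:3 @ bit 4 → (0x59>>4)&0x7 = 0x5  ←
type:3 @ bit 1 → (0x59>>1)&0x7 = 0x4
prio:1 @ bit 0 → (0x59>>0)&0x1 = 0x1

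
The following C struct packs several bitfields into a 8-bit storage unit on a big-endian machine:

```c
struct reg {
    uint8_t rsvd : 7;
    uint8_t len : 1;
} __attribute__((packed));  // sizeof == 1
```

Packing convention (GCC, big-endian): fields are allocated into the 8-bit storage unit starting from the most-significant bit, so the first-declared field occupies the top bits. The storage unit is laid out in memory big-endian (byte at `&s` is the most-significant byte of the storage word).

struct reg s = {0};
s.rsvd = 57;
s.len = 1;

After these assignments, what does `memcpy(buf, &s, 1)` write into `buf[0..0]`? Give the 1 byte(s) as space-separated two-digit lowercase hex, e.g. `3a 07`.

[1+:7] rsvd=57 & 0x7f = 0x39; word=0x72
[0+:1] len=1 & 0x1 = 0x1; word=0x73
word = 0x73 → big-endian bytes:
  [0]=0x73

73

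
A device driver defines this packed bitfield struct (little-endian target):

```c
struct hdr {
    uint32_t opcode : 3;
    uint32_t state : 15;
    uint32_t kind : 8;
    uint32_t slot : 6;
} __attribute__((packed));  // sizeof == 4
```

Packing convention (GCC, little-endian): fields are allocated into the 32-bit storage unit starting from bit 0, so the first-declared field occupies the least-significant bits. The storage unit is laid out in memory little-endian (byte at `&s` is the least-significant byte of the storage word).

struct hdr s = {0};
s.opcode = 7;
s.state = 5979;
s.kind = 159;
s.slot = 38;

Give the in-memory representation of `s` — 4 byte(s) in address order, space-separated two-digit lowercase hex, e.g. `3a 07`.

opcode (3b) val=7 bits=0x7 at bit 0: 0x00000007
state (15b) val=5979 bits=0x175b at bit 3: 0x0000badf
kind (8b) val=159 bits=0x9f at bit 18: 0x027cbadf
slot (6b) val=38 bits=0x26 at bit 26: 0x9a7cbadf
word = 0x9a7cbadf → little-endian bytes:
  [0]=0xdf  [1]=0xba  [2]=0x7c  [3]=0x9a

df ba 7c 9a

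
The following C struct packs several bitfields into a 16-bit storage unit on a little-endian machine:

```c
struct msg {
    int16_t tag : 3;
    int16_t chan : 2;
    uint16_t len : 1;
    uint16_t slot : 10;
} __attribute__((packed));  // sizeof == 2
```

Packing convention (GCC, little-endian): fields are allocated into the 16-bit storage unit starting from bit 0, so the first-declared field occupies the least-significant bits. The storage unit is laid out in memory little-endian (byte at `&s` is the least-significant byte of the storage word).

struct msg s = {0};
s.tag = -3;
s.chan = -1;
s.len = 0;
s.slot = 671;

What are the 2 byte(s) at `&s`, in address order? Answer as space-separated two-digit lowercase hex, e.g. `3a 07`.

dd a7

[0+:3] tag=-3 & 0x7 = 0x5; word=0x0005
[3+:2] chan=-1 & 0x3 = 0x3; word=0x001d
[5+:1] len=0 & 0x1 = 0x0; word=0x001d
[6+:10] slot=671 & 0x3ff = 0x29f; word=0xa7dd
word = 0xa7dd → little-endian bytes:
  [0]=0xdd  [1]=0xa7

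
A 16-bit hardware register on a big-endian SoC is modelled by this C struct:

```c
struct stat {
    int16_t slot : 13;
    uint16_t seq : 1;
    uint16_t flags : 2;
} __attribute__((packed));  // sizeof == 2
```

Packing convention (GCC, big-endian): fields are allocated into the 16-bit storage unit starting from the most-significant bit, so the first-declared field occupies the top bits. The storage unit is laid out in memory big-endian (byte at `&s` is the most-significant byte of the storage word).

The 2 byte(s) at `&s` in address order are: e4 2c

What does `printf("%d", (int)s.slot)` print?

-891

[0]=0xe4 [1]=0x2c (big-endian) → word 0xe42c
slot:13 @ bit 3 → (0xe42c>>3)&0x1fff = 0x1c85  ←
seq:1 @ bit 2 → (0xe42c>>2)&0x1 = 0x1
flags:2 @ bit 0 → (0xe42c>>0)&0x3 = 0x0
slot signed 13b, MSB=1: 7301 - 8192 = -891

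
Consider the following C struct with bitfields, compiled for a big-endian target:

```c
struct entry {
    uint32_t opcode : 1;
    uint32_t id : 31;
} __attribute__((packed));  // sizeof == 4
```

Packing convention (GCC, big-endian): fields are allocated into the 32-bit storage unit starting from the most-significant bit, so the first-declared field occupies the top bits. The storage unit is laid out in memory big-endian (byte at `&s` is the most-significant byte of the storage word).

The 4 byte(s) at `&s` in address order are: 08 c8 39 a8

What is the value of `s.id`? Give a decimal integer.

147339688

[0]=0x08 [1]=0xc8 [2]=0x39 [3]=0xa8 (big-endian) → word 0x08c839a8
opcode [31+:1] = (word>>31) & 0x1 = 0
id [0+:31] = (word>>0) & 0x7fffffff = 147339688  ←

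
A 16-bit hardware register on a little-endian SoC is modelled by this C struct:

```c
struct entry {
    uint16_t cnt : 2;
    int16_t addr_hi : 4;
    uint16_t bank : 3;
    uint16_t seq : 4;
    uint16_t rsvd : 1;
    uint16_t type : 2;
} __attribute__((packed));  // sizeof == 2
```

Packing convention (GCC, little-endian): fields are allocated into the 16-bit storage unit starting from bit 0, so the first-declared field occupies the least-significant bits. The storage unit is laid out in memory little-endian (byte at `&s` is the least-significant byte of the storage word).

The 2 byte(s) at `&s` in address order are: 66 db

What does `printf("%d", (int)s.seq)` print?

13

[0]=0x66 [1]=0xdb (little-endian) → word 0xdb66
cnt [0+:2] = (word>>0) & 0x3 = 2
addr_hi [2+:4] = (word>>2) & 0xf = 9
bank [6+:3] = (word>>6) & 0x7 = 5
seq [9+:4] = (word>>9) & 0xf = 13  ←
rsvd [13+:1] = (word>>13) & 0x1 = 0
type [14+:2] = (word>>14) & 0x3 = 3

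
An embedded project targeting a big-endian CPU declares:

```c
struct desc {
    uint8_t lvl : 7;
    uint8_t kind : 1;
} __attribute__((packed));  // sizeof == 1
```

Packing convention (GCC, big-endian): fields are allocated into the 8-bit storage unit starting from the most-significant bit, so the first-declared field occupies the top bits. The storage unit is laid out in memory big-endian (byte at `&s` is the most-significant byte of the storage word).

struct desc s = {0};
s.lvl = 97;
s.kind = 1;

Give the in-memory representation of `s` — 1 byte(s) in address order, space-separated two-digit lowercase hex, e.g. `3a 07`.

c3

lvl (7b) val=97 bits=0x61 at bit 1: 0xc2
kind (1b) val=1 bits=0x1 at bit 0: 0xc3
word = 0xc3 → big-endian bytes:
  [0]=0xc3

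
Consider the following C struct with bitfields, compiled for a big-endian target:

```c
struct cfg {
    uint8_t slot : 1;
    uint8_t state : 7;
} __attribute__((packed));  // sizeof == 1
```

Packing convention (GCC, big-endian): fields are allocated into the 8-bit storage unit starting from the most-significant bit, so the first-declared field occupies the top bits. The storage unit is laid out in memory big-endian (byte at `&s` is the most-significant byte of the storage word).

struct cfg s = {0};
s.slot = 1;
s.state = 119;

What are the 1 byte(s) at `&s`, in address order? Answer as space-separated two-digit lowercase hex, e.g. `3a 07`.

slot:1 = 1 → 0x1 << 7 → word 0x80
state:7 = 119 → 0x77 << 0 → word 0xf7
word = 0xf7 → big-endian bytes:
  [0]=0xf7

f7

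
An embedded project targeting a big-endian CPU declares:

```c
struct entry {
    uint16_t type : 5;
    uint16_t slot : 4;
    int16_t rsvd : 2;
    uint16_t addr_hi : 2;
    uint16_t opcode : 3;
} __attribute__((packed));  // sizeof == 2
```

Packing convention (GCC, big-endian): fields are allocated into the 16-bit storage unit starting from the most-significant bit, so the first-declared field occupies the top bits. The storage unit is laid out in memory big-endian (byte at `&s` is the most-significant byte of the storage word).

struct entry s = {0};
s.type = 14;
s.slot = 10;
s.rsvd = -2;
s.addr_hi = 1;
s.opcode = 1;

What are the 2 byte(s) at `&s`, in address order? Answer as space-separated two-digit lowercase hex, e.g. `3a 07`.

[11+:5] type=14 & 0x1f = 0xe; word=0x7000
[7+:4] slot=10 & 0xf = 0xa; word=0x7500
[5+:2] rsvd=-2 & 0x3 = 0x2; word=0x7540
[3+:2] addr_hi=1 & 0x3 = 0x1; word=0x7548
[0+:3] opcode=1 & 0x7 = 0x1; word=0x7549
word = 0x7549 → big-endian bytes:
  [0]=0x75  [1]=0x49

75 49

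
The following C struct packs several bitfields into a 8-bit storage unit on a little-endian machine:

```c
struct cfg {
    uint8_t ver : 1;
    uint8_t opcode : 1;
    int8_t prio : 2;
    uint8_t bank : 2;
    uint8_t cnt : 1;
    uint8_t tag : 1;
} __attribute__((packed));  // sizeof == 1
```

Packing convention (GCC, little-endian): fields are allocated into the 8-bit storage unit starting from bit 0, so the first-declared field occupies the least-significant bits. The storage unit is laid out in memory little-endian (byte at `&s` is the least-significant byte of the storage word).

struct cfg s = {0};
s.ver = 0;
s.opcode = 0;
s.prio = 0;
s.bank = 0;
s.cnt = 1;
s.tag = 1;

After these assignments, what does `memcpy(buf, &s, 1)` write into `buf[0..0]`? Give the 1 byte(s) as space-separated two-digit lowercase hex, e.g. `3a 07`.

c0

[0+:1] ver=0 & 0x1 = 0x0; word=0x00
[1+:1] opcode=0 & 0x1 = 0x0; word=0x00
[2+:2] prio=0 & 0x3 = 0x0; word=0x00
[4+:2] bank=0 & 0x3 = 0x0; word=0x00
[6+:1] cnt=1 & 0x1 = 0x1; word=0x40
[7+:1] tag=1 & 0x1 = 0x1; word=0xc0
word = 0xc0 → little-endian bytes:
  [0]=0xc0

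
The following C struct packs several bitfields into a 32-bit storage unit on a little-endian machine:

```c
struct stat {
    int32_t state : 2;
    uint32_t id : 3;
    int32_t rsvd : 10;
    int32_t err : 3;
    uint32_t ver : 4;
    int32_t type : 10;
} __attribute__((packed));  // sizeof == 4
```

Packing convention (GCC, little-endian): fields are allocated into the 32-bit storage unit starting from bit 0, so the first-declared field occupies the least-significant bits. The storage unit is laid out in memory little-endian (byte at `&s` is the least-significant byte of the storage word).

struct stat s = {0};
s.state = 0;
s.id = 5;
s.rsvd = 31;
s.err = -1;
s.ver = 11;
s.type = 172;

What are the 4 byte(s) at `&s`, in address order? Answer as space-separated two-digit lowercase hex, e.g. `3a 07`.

f4 83 2f 2b

state:2 = 0 → 0x0 << 0 → word 0x00000000
id:3 = 5 → 0x5 << 2 → word 0x00000014
rsvd:10 = 31 → 0x1f << 5 → word 0x000003f4
err:3 = -1 → 0x7 << 15 → word 0x000383f4
ver:4 = 11 → 0xb << 18 → word 0x002f83f4
type:10 = 172 → 0xac << 22 → word 0x2b2f83f4
word = 0x2b2f83f4 → little-endian bytes:
  [0]=0xf4  [1]=0x83  [2]=0x2f  [3]=0x2b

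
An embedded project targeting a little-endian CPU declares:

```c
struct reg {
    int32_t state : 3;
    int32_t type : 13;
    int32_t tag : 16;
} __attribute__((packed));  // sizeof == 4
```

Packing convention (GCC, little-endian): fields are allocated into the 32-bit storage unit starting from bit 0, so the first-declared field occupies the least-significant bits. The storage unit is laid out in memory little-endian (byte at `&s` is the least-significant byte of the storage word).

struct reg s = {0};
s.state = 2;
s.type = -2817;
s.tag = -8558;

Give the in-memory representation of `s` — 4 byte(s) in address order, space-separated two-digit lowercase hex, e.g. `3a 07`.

[0+:3] state=2 & 0x7 = 0x2; word=0x00000002
[3+:13] type=-2817 & 0x1fff = 0x14ff; word=0x0000a7fa
[16+:16] tag=-8558 & 0xffff = 0xde92; word=0xde92a7fa
word = 0xde92a7fa → little-endian bytes:
  [0]=0xfa  [1]=0xa7  [2]=0x92  [3]=0xde

fa a7 92 de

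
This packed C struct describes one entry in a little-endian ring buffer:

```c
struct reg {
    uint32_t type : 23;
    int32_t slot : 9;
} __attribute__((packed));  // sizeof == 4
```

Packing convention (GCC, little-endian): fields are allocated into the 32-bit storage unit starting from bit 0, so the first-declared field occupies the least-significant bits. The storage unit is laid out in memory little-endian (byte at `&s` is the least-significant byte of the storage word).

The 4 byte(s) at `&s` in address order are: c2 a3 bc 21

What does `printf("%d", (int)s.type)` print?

3974082

[0]=0xc2 [1]=0xa3 [2]=0xbc [3]=0x21 (little-endian) → word 0x21bca3c2
type [0+:23] = (word>>0) & 0x7fffff = 3974082  ←
slot [23+:9] = (word>>23) & 0x1ff = 67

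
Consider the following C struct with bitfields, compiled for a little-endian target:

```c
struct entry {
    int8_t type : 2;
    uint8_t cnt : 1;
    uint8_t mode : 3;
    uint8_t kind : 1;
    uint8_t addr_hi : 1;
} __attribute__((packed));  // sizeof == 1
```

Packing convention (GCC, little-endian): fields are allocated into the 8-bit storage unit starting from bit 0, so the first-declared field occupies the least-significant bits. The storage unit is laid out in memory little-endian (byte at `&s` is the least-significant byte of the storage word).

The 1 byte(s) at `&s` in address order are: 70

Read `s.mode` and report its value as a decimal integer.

6

[0]=0x70 (little-endian) → word 0x70
type [0+:2] = (word>>0) & 0x3 = 0
cnt [2+:1] = (word>>2) & 0x1 = 0
mode [3+:3] = (word>>3) & 0x7 = 6  ←
kind [6+:1] = (word>>6) & 0x1 = 1
addr_hi [7+:1] = (word>>7) & 0x1 = 0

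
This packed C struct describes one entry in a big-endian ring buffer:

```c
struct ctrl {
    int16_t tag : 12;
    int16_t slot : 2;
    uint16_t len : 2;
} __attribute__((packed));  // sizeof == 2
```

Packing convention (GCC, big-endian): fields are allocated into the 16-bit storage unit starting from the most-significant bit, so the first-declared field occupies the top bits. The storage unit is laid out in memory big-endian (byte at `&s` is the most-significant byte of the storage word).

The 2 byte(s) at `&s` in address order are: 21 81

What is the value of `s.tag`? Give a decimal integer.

536

[0]=0x21 [1]=0x81 (big-endian) → word 0x2181
tag:12 @ bit 4 → (0x2181>>4)&0xfff = 0x218  ←
slot:2 @ bit 2 → (0x2181>>2)&0x3 = 0x0
len:2 @ bit 0 → (0x2181>>0)&0x3 = 0x1
tag signed 12b, MSB=0: value = 536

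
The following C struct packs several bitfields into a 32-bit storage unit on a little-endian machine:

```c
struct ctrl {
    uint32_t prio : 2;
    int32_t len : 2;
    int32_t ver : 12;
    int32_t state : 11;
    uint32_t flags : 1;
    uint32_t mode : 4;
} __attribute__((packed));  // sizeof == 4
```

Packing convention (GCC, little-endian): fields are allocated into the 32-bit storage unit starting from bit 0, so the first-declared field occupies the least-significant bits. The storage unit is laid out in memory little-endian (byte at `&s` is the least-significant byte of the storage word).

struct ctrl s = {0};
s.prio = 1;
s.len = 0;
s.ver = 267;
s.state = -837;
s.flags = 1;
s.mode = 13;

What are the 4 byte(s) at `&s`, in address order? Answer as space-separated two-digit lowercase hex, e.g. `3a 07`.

[0+:2] prio=1 & 0x3 = 0x1; word=0x00000001
[2+:2] len=0 & 0x3 = 0x0; word=0x00000001
[4+:12] ver=267 & 0xfff = 0x10b; word=0x000010b1
[16+:11] state=-837 & 0x7ff = 0x4bb; word=0x04bb10b1
[27+:1] flags=1 & 0x1 = 0x1; word=0x0cbb10b1
[28+:4] mode=13 & 0xf = 0xd; word=0xdcbb10b1
word = 0xdcbb10b1 → little-endian bytes:
  [0]=0xb1  [1]=0x10  [2]=0xbb  [3]=0xdc

b1 10 bb dc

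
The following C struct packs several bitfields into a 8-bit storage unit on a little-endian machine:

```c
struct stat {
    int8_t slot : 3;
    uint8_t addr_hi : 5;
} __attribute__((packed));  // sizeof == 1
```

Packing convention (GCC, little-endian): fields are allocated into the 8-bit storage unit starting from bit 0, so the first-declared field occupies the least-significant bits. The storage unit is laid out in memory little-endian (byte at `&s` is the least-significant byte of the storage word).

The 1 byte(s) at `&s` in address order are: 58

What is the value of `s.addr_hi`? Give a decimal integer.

[0]=0x58 (little-endian) → word 0x58
slot [0+:3] = (word>>0) & 0x7 = 0
addr_hi [3+:5] = (word>>3) & 0x1f = 11  ←

11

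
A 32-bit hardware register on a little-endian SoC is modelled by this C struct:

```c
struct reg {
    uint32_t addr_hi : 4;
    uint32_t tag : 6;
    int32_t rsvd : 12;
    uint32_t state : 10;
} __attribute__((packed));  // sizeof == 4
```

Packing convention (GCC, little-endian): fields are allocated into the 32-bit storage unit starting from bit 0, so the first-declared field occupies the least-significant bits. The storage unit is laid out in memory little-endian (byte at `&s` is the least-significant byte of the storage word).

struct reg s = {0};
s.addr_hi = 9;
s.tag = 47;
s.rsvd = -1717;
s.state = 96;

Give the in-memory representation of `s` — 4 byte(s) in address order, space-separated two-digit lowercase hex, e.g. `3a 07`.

f9 2e 25 18

addr_hi (4b) val=9 bits=0x9 at bit 0: 0x00000009
tag (6b) val=47 bits=0x2f at bit 4: 0x000002f9
rsvd (12b) val=-1717 bits=0x94b at bit 10: 0x00252ef9
state (10b) val=96 bits=0x60 at bit 22: 0x18252ef9
word = 0x18252ef9 → little-endian bytes:
  [0]=0xf9  [1]=0x2e  [2]=0x25  [3]=0x18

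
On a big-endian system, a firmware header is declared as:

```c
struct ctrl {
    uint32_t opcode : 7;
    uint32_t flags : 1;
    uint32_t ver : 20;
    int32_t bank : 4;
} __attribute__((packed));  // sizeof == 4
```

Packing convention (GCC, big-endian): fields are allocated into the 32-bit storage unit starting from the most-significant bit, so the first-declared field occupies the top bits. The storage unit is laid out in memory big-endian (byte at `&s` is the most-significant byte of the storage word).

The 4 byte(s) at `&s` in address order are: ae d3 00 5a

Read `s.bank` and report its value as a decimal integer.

-6

[0]=0xae [1]=0xd3 [2]=0x00 [3]=0x5a (big-endian) → word 0xaed3005a
opcode:7 @ bit 25 → (0xaed3005a>>25)&0x7f = 0x57
flags:1 @ bit 24 → (0xaed3005a>>24)&0x1 = 0x0
ver:20 @ bit 4 → (0xaed3005a>>4)&0xfffff = 0xd3005
bank:4 @ bit 0 → (0xaed3005a>>0)&0xf = 0xa  ←
bank signed 4b, MSB=1: 10 - 16 = -6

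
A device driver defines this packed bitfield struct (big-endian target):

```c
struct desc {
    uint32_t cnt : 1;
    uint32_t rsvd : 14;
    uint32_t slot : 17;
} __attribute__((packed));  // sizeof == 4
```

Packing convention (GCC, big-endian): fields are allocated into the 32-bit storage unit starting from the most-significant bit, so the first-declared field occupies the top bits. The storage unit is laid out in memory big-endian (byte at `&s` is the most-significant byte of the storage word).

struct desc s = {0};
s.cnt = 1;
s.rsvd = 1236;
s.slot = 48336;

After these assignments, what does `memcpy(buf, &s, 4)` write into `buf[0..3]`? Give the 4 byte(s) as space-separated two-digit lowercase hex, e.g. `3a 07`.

89 a8 bc d0

cnt (1b) val=1 bits=0x1 at bit 31: 0x80000000
rsvd (14b) val=1236 bits=0x4d4 at bit 17: 0x89a80000
slot (17b) val=48336 bits=0xbcd0 at bit 0: 0x89a8bcd0
word = 0x89a8bcd0 → big-endian bytes:
  [0]=0x89  [1]=0xa8  [2]=0xbc  [3]=0xd0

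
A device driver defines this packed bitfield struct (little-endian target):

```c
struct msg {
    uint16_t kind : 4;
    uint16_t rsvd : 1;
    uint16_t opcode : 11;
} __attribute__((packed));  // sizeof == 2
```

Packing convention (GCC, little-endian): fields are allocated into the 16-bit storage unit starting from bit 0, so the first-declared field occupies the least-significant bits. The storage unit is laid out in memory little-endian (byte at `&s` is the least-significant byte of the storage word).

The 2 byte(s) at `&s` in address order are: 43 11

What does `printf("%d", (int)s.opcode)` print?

[0]=0x43 [1]=0x11 (little-endian) → word 0x1143
kind [0+:4] = (word>>0) & 0xf = 3
rsvd [4+:1] = (word>>4) & 0x1 = 0
opcode [5+:11] = (word>>5) & 0x7ff = 138  ←

138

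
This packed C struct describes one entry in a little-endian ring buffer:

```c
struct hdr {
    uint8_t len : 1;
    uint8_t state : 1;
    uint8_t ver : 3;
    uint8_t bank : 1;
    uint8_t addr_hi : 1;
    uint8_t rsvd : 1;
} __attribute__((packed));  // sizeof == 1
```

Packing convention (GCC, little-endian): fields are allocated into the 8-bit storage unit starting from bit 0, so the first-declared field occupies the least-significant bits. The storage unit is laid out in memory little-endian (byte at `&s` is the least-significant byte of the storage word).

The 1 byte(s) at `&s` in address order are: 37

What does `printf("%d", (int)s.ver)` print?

[0]=0x37 (little-endian) → word 0x37
len [0+:1] = (word>>0) & 0x1 = 1
state [1+:1] = (word>>1) & 0x1 = 1
ver [2+:3] = (word>>2) & 0x7 = 5  ←
bank [5+:1] = (word>>5) & 0x1 = 1
addr_hi [6+:1] = (word>>6) & 0x1 = 0
rsvd [7+:1] = (word>>7) & 0x1 = 0

5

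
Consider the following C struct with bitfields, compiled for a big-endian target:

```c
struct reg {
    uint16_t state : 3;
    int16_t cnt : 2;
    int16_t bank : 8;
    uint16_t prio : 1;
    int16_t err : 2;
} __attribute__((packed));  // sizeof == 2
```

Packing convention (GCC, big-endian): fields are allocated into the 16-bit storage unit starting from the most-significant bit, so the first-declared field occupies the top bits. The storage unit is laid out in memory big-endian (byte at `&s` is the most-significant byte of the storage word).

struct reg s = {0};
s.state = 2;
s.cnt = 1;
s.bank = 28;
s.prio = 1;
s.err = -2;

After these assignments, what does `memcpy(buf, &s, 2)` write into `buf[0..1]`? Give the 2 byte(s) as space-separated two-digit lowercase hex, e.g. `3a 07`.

[13+:3] state=2 & 0x7 = 0x2; word=0x4000
[11+:2] cnt=1 & 0x3 = 0x1; word=0x4800
[3+:8] bank=28 & 0xff = 0x1c; word=0x48e0
[2+:1] prio=1 & 0x1 = 0x1; word=0x48e4
[0+:2] err=-2 & 0x3 = 0x2; word=0x48e6
word = 0x48e6 → big-endian bytes:
  [0]=0x48  [1]=0xe6

48 e6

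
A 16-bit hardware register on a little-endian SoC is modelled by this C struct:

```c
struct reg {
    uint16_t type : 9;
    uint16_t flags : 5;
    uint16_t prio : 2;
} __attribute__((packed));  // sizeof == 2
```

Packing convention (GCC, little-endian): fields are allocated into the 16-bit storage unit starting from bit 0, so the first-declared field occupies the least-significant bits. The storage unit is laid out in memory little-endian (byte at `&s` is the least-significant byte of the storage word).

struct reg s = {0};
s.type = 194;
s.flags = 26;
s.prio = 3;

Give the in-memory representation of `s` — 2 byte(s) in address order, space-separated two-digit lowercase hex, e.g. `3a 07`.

type (9b) val=194 bits=0xc2 at bit 0: 0x00c2
flags (5b) val=26 bits=0x1a at bit 9: 0x34c2
prio (2b) val=3 bits=0x3 at bit 14: 0xf4c2
word = 0xf4c2 → little-endian bytes:
  [0]=0xc2  [1]=0xf4

c2 f4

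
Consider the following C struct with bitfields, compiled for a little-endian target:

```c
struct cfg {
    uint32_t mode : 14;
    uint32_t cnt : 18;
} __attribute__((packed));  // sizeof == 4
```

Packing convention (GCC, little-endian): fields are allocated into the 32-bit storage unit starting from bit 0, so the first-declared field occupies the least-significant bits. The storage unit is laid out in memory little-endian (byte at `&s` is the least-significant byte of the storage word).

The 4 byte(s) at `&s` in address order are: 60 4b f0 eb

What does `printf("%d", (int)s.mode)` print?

2912

[0]=0x60 [1]=0x4b [2]=0xf0 [3]=0xeb (little-endian) → word 0xebf04b60
mode:14 @ bit 0 → (0xebf04b60>>0)&0x3fff = 0xb60  ←
cnt:18 @ bit 14 → (0xebf04b60>>14)&0x3ffff = 0x3afc1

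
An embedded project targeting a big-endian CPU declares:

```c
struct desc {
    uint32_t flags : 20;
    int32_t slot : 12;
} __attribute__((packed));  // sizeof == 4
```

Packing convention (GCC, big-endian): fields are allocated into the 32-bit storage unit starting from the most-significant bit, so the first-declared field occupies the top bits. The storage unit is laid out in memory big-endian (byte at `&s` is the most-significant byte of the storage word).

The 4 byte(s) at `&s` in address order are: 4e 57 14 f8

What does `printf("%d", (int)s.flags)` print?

[0]=0x4e [1]=0x57 [2]=0x14 [3]=0xf8 (big-endian) → word 0x4e5714f8
flags [12+:20] = (word>>12) & 0xfffff = 320881  ←
slot [0+:12] = (word>>0) & 0xfff = 1272

320881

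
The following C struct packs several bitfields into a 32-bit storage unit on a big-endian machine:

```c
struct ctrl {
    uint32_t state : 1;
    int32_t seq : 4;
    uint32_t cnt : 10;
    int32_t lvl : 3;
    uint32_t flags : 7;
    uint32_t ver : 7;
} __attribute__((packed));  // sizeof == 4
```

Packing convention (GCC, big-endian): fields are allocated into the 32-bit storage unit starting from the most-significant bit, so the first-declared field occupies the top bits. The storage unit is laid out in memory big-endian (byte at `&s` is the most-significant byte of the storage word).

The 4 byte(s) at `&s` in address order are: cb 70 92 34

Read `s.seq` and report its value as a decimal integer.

-7

[0]=0xcb [1]=0x70 [2]=0x92 [3]=0x34 (big-endian) → word 0xcb709234
state [31+:1] = (word>>31) & 0x1 = 1
seq [27+:4] = (word>>27) & 0xf = 9  ←
cnt [17+:10] = (word>>17) & 0x3ff = 440
lvl [14+:3] = (word>>14) & 0x7 = 2
flags [7+:7] = (word>>7) & 0x7f = 36
ver [0+:7] = (word>>0) & 0x7f = 52
seq signed 4b, MSB=1: 9 - 16 = -7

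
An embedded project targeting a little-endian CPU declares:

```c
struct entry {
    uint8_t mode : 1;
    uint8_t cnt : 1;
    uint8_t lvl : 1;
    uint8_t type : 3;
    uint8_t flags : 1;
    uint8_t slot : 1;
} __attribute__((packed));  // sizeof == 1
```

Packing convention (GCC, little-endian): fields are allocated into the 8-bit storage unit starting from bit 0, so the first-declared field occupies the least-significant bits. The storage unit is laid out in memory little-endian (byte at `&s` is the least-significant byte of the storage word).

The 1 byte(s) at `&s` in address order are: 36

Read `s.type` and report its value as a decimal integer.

[0]=0x36 (little-endian) → word 0x36
mode:1 @ bit 0 → (0x36>>0)&0x1 = 0x0
cnt:1 @ bit 1 → (0x36>>1)&0x1 = 0x1
lvl:1 @ bit 2 → (0x36>>2)&0x1 = 0x1
type:3 @ bit 3 → (0x36>>3)&0x7 = 0x6  ←
flags:1 @ bit 6 → (0x36>>6)&0x1 = 0x0
slot:1 @ bit 7 → (0x36>>7)&0x1 = 0x0

6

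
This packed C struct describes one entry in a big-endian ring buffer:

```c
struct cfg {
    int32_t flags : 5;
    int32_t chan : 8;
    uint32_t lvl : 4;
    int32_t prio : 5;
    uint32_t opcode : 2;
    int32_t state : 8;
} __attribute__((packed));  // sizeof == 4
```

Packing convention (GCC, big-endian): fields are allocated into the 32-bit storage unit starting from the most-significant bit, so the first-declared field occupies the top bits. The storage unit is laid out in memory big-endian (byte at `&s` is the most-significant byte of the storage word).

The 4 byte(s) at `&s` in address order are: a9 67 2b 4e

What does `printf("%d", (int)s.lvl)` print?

14

[0]=0xa9 [1]=0x67 [2]=0x2b [3]=0x4e (big-endian) → word 0xa9672b4e
flags [27+:5] = (word>>27) & 0x1f = 21
chan [19+:8] = (word>>19) & 0xff = 44
lvl [15+:4] = (word>>15) & 0xf = 14  ←
prio [10+:5] = (word>>10) & 0x1f = 10
opcode [8+:2] = (word>>8) & 0x3 = 3
state [0+:8] = (word>>0) & 0xff = 78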